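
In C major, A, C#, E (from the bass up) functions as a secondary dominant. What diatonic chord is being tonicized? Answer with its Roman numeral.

ii

The chord is a major triad on A.
A dominant resolves down a perfect fifth: A → D. In C major, D is scale degree 2, i.e. ii.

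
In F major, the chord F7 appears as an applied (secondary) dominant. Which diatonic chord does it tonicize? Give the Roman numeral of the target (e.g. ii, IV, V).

IV

The chord is a dominant seventh chord on F.
A dominant resolves down a perfect fifth: F → Bb. In F major, Bb is scale degree 4, i.e. IV.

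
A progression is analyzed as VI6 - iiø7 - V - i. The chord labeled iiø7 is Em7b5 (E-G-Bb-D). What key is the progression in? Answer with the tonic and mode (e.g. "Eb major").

D minor

iiø7 is given as E-G-Bb-D — a half-diminished seventh chord with root E.
iiø7 on E implies E is the supertonic; that puts the tonic at D, and the lowercase numeral fits minor mode.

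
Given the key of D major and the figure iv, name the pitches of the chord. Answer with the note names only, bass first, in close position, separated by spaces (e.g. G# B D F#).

G Bb D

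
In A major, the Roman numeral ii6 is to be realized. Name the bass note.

D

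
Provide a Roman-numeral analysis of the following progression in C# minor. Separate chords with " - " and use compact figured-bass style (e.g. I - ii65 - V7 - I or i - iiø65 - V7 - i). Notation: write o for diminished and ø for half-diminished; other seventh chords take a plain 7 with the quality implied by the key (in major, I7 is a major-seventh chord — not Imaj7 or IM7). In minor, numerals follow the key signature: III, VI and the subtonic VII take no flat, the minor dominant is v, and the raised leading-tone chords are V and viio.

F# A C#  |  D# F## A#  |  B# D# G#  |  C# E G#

iv - V/V - V6 - i

F#-A-C# has root F#, degree 4 in C# minor, so iv.
D#-F##-A#: a major triad on D#, the applied dominant of V → V/V.
B#-D#-G# has root G#, degree 5 in C# minor, so V6.
C#-E-G#: root C# is the tonic; minor triad there is i.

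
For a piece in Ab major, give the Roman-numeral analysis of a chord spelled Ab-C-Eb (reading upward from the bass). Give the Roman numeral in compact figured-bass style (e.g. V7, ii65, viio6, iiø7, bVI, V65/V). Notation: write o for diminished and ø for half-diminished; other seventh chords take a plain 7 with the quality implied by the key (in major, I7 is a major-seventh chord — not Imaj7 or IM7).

I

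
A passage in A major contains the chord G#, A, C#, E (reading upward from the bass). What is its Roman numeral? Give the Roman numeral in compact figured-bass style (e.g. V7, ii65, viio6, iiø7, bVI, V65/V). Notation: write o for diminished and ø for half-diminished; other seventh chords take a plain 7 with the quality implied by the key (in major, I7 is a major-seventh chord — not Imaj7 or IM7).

I42

The pitches A-C#-E-G# form a major seventh chord rooted on A.
In A major, A is the tonic; the diatonic major seventh chord there is I7.
With G# in the bass the chord is in third inversion, so the figured bass is 42.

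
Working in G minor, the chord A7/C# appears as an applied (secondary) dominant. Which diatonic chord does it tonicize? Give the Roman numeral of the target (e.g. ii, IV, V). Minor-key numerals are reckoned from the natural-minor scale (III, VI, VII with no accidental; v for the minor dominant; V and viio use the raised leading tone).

V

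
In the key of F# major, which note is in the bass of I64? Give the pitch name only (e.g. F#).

C#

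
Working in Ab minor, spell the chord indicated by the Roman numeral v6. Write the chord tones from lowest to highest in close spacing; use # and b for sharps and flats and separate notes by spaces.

The numeral's case and figure indicate a minor triad. In Ab minor its root, the fifth degree, is Eb.
Stacking thirds from Eb gives Eb-Gb-Bb.
With the 6 figure the chord is in first inversion; from the bass Gb upward in close position it reads Gb-Bb-Eb.

Gb Bb Eb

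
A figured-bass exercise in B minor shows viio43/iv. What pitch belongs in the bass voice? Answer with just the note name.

The applied chord viio43/iv is rooted on D#: D#-F#-A-C.
The figure 43 means second inversion — the fifth is in the bass.

A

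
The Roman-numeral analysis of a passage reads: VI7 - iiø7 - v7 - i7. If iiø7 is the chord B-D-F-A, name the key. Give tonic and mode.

iiø7 is given as B-D-F-A — a half-diminished seventh chord with root B.
If B is scale degree 2 and the mode makes that degree carry a half-diminished seventh chord, the tonic is A and the mode is minor.

A minor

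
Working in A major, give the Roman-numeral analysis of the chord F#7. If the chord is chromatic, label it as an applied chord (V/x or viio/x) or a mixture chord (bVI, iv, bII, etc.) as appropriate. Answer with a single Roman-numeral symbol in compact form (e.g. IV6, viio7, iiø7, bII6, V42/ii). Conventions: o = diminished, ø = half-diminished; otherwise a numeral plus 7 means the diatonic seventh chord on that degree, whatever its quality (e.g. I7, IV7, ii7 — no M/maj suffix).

V7/ii

Stacked in thirds the chord is F#-A#-C#-E: a dominant seventh chord on F#.
F# is not a diatonic chord root with this quality in A major, but it lies a perfect fifth above B (ii), so the chord functions as an applied dominant of ii.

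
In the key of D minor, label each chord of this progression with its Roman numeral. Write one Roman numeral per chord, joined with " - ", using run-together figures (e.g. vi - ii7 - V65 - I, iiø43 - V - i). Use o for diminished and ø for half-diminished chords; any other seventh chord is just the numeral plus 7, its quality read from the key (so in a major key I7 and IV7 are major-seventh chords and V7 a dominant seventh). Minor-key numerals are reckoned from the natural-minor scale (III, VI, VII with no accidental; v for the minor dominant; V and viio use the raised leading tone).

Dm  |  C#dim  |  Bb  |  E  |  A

i - viio - VI - V/V - V

Dm has root D, degree 1 in D minor, so i.
C#dim: root C# is the leading tone; diminished triad there is viio.
Bb: major triad on Bb = scale degree 6 → VI.
E: a major triad on E, the applied dominant of V → V/V.
A: root A is the dominant; major triad there is V.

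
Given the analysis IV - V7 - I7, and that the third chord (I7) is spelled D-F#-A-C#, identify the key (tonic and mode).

I7 is given as D-F#-A-C# — a major seventh chord with root D.
If D is scale degree 1 and the mode makes that degree carry a major seventh chord, the tonic is D and the mode is major.

D major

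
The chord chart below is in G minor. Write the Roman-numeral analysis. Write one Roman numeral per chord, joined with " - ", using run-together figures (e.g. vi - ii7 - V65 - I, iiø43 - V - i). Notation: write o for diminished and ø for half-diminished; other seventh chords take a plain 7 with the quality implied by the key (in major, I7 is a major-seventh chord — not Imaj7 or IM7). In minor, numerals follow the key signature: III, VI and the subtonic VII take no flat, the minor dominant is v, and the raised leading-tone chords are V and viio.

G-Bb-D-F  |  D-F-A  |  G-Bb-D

i7 - v - i

G-Bb-D-F: root G is the tonic; minor seventh chord there is i7.
D-F-A: root D is the dominant; minor triad there is v.
G-Bb-D: root G is the tonic; minor triad there is i.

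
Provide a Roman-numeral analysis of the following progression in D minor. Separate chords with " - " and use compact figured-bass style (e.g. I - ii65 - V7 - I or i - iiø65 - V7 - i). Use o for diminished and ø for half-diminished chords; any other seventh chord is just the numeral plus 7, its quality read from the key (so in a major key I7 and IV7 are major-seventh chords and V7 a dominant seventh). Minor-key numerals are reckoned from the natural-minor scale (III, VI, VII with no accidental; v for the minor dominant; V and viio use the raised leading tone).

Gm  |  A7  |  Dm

iv - V7 - i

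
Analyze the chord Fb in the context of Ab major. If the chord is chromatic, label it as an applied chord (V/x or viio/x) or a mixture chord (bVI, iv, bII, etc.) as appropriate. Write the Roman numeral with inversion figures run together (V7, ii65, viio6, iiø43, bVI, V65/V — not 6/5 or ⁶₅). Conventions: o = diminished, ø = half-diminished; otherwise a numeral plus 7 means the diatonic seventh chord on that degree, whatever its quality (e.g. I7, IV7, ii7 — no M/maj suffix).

bVI

Stacked in thirds the chord is Fb-Ab-Cb: a major triad on Fb.
Fb is the lowered sixth degree of Ab major (diatonic 6 would be F). This is a major triad on the lowered sixth degree, borrowed from the parallel minor.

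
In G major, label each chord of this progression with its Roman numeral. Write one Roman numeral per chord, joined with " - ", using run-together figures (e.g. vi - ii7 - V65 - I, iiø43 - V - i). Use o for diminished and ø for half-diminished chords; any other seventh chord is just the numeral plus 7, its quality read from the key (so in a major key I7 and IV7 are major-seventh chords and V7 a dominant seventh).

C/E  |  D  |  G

C/E has root C, degree 4 in G major, so IV6.
D has root D, degree 5 in G major, so V.
G: major triad on G = scale degree 1 → I.

IV6 - V - I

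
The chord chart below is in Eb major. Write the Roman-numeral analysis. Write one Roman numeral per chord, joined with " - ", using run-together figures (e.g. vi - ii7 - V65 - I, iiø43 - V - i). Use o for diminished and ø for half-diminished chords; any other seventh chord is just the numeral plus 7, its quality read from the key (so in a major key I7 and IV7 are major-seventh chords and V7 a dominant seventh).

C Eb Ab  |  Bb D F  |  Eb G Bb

IV6 - V - I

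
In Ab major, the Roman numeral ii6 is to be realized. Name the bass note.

Db

ii in Ab major has root Bb; the chord is Bb-Db-F.
The figure 6 means first inversion — the third is in the bass.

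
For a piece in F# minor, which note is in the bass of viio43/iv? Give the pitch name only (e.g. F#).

E

The applied chord viio43/iv is rooted on A#: A#-C#-E-G.
The figure 43 means second inversion — the fifth is in the bass.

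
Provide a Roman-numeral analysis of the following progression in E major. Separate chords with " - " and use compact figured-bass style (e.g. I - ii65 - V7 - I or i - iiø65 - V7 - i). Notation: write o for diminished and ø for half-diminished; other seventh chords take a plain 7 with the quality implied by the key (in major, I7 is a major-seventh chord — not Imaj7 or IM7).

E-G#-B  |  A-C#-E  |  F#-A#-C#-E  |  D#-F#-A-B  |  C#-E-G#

E-G#-B has root E, degree 1 in E major, so I.
A-C#-E has root A, degree 4 in E major, so IV.
F#-A#-C#-E: a dominant seventh chord on F#, the applied dominant of V → V7/V.
D#-F#-A-B has root B, degree 5 in E major, so V65.
C#-E-G#: minor triad on C# = scale degree 6 → vi.

I - IV - V7/V - V65 - vi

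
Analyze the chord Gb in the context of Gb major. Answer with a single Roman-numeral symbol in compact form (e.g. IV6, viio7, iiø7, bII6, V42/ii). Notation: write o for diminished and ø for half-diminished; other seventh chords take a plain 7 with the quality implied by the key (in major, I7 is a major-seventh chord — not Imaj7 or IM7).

I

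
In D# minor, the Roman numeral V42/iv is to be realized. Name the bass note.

C#

The applied chord V42/iv is rooted on D#: D#-F##-A#-C#.
The figure 42 means third inversion — the seventh is in the bass.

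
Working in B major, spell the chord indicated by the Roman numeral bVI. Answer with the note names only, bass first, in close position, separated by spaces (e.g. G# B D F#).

Scale degree 6 in B major is G#; lowering it a half step gives G. bVI is a major triad on the lowered sixth degree, borrowed from the parallel minor.
So the chord is G-B-D, a major triad.

G B D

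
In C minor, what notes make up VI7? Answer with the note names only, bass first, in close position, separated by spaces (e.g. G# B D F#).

The numeral's case and figure indicate a major seventh chord. In C minor its root, the submediant, is Ab.
That chord is spelled Ab-C-Eb-G.

Ab C Eb G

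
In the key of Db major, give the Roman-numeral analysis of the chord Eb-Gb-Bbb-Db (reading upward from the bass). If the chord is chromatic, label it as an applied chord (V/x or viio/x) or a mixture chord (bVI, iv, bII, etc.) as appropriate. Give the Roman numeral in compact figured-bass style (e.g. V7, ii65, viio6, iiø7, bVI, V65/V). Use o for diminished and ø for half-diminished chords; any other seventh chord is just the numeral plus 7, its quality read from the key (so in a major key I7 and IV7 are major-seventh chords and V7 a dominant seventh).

Stacked in thirds the chord is Eb-Gb-Bbb-Db: a half-diminished seventh chord on Eb.
Eb is the second degree of Db major. This is the half-diminished supertonic seventh, borrowed from the parallel minor.

iiø7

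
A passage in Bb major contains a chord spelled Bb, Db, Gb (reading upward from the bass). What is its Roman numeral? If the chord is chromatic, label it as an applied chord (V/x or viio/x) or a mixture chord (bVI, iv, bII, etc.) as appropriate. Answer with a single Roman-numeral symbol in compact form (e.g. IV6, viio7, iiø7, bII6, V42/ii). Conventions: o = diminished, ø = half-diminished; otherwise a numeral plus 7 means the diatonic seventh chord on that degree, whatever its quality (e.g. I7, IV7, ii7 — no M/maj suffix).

bVI6

The pitches Gb-Bb-Db form a major triad rooted on Gb.
Gb is the lowered sixth degree of Bb major (diatonic 6 would be G). This is a major triad on the lowered sixth degree, borrowed from the parallel minor.
With Bb in the bass the chord is in first inversion, so the figured bass is 6.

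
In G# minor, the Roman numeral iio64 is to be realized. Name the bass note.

iio in G# minor has root A#; the chord is A#-C#-E.
The figure 64 means second inversion — the fifth is in the bass.

E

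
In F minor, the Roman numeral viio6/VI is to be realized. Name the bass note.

Eb

The applied chord viio6/VI is rooted on C: C-Eb-Gb.
The figure 6 means first inversion — the third is in the bass.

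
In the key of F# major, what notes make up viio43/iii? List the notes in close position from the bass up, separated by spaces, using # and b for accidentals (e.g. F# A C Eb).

D# F# G## B#

The slash marks an applied leading-tone chord: viio of iii. In F# major, iii is A#, so the leading tone to it is G##, a half step below.
Building a fully diminished seventh chord on G## gives G##-B#-D#-F#.
The figured bass 43 indicates second inversion, placing the fifth (D#) in the bass: D#-F#-G##-B#.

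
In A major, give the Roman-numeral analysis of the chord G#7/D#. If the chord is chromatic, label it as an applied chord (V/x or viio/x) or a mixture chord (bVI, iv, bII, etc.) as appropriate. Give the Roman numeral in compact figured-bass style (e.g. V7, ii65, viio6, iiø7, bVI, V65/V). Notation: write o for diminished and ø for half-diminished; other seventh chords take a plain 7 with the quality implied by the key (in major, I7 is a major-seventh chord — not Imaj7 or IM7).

Stacked in thirds the chord is G#-B#-D#-F#: a dominant seventh chord on G#.
G# is not a diatonic chord root with this quality in A major, but it lies a perfect fifth above C# (iii), so the chord functions as an applied dominant of iii.
With D# in the bass the chord is in second inversion, so the figured bass is 43.

V43/iii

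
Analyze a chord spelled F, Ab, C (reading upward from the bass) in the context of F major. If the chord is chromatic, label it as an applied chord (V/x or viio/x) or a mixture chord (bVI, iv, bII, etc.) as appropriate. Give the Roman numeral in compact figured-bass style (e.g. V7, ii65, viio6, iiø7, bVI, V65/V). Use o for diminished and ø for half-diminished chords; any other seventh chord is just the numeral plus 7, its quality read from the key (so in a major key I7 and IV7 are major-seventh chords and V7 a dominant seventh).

The pitches F-Ab-C form a minor triad rooted on F.
F is the first degree of F major. This is the minor tonic, borrowed from the parallel minor.

i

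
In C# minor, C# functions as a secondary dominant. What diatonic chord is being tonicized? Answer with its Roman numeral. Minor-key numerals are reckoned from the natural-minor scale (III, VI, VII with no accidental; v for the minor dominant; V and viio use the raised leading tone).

iv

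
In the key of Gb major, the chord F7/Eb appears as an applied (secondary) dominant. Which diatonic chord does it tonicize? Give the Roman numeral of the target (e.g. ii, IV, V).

The chord is a dominant seventh chord on F.
A dominant resolves down a perfect fifth: F → Bb. In Gb major, Bb is scale degree 3, i.e. iii.

iii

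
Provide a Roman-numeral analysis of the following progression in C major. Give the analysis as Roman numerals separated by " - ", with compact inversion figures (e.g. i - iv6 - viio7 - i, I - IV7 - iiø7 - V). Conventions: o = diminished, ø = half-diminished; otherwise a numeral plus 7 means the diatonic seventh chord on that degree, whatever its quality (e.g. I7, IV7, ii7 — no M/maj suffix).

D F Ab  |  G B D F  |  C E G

iio - V7 - I

D-F-Ab is non-diatonic — iio, a mixture chord from C minor.
G-B-D-F: root G is the dominant; dominant seventh chord there is V7.
C-E-G: root C is the tonic; major triad there is I.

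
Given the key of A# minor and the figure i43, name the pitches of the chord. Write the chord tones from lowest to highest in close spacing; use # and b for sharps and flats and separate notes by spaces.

The numeral's case and figure indicate a minor seventh chord. In A# minor its root, the tonic, is A#.
That chord is spelled A#-C#-E#-G#.
With the 43 figure the chord is in second inversion; from the bass E# upward in close position it reads E#-G#-A#-C#.

E# G# A# C#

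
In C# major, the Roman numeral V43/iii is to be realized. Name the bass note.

The applied chord V43/iii is rooted on B#: B#-D##-F##-A#.
The figure 43 means second inversion — the fifth is in the bass.

F##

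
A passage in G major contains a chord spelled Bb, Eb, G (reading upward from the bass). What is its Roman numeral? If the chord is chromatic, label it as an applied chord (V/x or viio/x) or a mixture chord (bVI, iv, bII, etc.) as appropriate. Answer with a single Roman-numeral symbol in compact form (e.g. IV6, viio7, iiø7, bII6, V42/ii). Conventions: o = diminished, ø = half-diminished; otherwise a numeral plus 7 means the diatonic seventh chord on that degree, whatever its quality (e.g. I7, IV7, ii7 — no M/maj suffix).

bVI64

Stacked in thirds the chord is Eb-G-Bb: a major triad on Eb.
Eb is the lowered sixth degree of G major (diatonic 6 would be E). This is a major triad on the lowered sixth degree, borrowed from the parallel minor.
With Bb in the bass the chord is in second inversion, so the figured bass is 64.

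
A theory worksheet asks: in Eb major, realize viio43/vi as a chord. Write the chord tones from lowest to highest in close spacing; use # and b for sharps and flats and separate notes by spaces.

F Ab B D

viio43/vi is a secondary leading-tone chord. The target vi is C in Eb major; the applied chord is rooted a semitone below, on B.
Building a fully diminished seventh chord on B gives B-D-F-Ab.
The figured bass 43 indicates second inversion, placing the fifth (F) in the bass: F-Ab-B-D.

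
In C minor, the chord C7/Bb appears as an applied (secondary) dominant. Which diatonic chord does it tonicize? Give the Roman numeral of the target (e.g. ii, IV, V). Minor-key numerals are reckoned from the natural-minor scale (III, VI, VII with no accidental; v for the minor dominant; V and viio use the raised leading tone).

iv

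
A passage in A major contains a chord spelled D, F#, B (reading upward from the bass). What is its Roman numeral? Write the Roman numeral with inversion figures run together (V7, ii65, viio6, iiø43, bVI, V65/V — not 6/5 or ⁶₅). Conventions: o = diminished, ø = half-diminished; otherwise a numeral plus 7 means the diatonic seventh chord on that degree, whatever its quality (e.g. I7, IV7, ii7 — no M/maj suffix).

ii6

The pitches B-D-F# form a minor triad rooted on B.
In A major, B is the supertonic; the diatonic minor triad there is ii.
With D in the bass the chord is in first inversion, so the figured bass is 6.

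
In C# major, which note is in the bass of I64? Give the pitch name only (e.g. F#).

I in C# major has root C#; the chord is C#-E#-G#.
The figure 64 means second inversion — the fifth is in the bass.

G#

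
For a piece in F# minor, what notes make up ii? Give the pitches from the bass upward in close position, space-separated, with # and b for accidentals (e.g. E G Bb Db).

G# B D#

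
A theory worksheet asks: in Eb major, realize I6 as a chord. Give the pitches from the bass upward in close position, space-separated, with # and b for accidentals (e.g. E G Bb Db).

G Bb Eb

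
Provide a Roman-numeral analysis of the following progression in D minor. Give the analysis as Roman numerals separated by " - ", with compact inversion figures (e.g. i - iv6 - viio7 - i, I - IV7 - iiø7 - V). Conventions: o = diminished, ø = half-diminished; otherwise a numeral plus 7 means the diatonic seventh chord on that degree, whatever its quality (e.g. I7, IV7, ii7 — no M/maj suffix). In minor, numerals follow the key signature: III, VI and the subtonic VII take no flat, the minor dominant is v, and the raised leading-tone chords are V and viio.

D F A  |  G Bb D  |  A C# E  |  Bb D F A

i - iv - V - VI7

D-F-A: minor triad on D = scale degree 1 → i.
G-Bb-D: minor triad on G = scale degree 4 → iv.
A-C#-E has root A, degree 5 in D minor, so V.
Bb-D-F-A: root Bb is the submediant; major seventh chord there is VI7.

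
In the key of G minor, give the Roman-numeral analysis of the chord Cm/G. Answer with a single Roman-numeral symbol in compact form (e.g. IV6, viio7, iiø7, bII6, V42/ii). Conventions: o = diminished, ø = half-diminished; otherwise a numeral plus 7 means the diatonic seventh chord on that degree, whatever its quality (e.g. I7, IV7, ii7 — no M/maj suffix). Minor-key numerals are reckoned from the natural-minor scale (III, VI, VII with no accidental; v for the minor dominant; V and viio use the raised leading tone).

iv64

Stacked in thirds the chord is C-Eb-G: a minor triad on C.
C is scale degree 4 in G minor, and a minor triad on that degree is written iv.
With G in the bass the chord is in second inversion, so the figured bass is 64.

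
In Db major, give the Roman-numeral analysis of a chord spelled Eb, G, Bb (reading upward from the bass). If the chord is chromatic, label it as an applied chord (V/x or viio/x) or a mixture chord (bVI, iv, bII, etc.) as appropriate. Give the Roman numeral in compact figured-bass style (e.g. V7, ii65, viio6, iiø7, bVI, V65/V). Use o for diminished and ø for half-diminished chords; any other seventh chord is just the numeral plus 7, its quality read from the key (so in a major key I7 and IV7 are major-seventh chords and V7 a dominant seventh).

V/V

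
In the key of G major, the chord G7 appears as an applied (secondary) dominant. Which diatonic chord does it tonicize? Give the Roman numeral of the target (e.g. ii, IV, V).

The chord is a dominant seventh chord on G.
A dominant resolves down a perfect fifth: G → C. In G major, C is scale degree 4, i.e. IV.

IV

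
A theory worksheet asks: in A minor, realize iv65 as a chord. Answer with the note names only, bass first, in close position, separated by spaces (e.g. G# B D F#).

In A minor, scale degree 4 is D, and the diatonic chord built there is a minor seventh chord.
Stacking thirds from D gives D-F-A-C.
With the 65 figure the chord is in first inversion; from the bass F upward in close position it reads F-A-C-D.

F A C D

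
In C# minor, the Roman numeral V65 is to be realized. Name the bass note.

V in C# minor has root G#; the chord is G#-B#-D#-F#.
The figure 65 means first inversion — the third is in the bass.

B#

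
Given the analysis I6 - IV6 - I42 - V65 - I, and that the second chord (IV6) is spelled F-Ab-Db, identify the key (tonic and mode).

Ab major

The anchor chord is a major triad on Db, labeled IV6.
Counting down 3 scale steps from Db places the tonic on Ab; a major triad on degree 4 is diatonic only in major.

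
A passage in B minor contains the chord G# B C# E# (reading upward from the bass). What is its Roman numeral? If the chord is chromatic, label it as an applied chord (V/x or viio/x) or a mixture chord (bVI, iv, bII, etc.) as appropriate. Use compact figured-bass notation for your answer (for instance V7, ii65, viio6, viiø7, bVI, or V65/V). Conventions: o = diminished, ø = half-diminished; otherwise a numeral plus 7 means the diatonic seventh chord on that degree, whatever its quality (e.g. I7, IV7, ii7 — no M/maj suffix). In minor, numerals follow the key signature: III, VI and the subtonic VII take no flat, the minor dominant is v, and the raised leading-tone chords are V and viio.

V43/V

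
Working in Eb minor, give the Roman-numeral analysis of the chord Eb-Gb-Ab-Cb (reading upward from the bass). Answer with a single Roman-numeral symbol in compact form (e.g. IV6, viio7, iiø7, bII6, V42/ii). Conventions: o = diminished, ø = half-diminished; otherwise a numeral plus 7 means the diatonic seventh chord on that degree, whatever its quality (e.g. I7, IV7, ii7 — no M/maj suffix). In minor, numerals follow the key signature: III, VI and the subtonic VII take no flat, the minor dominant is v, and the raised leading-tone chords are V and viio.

iv43

The pitches Ab-Cb-Eb-Gb form a minor seventh chord rooted on Ab.
Ab is scale degree 4 in Eb minor, and a minor seventh chord on that degree is written iv7.
With Eb in the bass the chord is in second inversion, so the figured bass is 43.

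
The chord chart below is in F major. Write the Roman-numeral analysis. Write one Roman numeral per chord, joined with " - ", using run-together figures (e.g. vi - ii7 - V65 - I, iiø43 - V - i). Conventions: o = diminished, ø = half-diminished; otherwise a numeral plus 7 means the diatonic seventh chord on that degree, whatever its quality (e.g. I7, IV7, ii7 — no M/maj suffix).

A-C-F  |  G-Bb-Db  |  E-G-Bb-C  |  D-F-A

A-C-F has root F, degree 1 in F major, so I6.
G-Bb-Db: G with this quality isn't in the key; it's iio, borrowed from the parallel minor.
E-G-Bb-C: root C is the dominant; dominant seventh chord there is V65.
D-F-A: root D is the submediant; minor triad there is vi.

I6 - iio - V65 - vi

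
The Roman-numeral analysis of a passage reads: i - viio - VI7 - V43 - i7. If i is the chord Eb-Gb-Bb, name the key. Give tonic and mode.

The chord Ebm is a minor triad rooted on Eb; its label is i.
If Eb is scale degree 1 and the mode makes that degree carry a minor triad, the tonic is Eb and the mode is minor.

Eb minor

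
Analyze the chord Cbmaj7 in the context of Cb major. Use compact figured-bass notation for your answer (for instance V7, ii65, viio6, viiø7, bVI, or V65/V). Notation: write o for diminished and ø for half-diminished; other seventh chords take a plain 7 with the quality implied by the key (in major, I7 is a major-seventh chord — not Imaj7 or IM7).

Stacked in thirds the chord is Cb-Eb-Gb-Bb: a major seventh chord on Cb.
In Cb major, Cb is the tonic; the diatonic major seventh chord there is I7.

I7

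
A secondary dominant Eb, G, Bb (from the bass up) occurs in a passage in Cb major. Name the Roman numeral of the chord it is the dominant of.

vi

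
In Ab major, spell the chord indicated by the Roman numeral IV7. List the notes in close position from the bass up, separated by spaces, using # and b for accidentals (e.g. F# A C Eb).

Db F Ab C

The numeral's case and figure indicate a major seventh chord. In Ab major its root, scale degree 4, is Db.
Stacking thirds from Db gives Db-F-Ab-C.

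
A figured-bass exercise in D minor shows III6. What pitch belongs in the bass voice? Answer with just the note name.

A

III in D minor has root F; the chord is F-A-C.
The figure 6 means first inversion — the third is in the bass.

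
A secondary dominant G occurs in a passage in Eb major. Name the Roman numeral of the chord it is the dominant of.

The chord is a major triad on G.
A dominant resolves down a perfect fifth: G → C. In Eb major, C is scale degree 6, i.e. vi.

vi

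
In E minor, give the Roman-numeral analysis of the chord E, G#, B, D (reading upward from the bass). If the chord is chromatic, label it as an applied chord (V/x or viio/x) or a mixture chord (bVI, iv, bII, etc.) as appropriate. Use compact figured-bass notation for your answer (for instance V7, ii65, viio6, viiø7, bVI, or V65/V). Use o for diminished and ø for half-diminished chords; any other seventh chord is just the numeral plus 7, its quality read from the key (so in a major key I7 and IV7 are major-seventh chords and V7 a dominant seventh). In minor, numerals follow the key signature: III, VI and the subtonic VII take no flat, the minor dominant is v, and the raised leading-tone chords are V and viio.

The pitches E-G#-B-D form a dominant seventh chord rooted on E.
E is not a diatonic chord root with this quality in E minor, but it lies a perfect fifth above A (iv), so the chord functions as an applied dominant of iv.

V7/iv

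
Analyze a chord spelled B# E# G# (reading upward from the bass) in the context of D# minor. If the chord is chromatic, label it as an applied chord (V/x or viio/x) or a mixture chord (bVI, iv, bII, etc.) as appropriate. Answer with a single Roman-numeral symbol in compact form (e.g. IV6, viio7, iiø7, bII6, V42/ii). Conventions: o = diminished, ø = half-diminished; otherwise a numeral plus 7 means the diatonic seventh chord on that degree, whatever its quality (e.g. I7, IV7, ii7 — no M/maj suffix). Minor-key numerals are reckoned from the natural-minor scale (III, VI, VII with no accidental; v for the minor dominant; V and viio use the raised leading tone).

ii64

The pitches E#-G#-B# form a minor triad rooted on E#.
E# is the second degree of D# minor. This is the minor supertonic, borrowed from the parallel major (the Dorian ii).
With B# in the bass the chord is in second inversion, so the figured bass is 64.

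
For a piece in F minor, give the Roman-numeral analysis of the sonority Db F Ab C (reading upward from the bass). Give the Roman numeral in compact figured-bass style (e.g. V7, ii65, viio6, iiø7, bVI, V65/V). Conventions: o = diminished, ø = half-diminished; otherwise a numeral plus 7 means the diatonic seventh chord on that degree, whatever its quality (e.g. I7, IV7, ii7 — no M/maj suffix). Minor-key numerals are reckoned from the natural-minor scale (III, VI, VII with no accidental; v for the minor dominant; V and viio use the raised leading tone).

VI7

Stacked in thirds the chord is Db-F-Ab-C: a major seventh chord on Db.
In F minor, Db is the submediant; the diatonic major seventh chord there is VI7.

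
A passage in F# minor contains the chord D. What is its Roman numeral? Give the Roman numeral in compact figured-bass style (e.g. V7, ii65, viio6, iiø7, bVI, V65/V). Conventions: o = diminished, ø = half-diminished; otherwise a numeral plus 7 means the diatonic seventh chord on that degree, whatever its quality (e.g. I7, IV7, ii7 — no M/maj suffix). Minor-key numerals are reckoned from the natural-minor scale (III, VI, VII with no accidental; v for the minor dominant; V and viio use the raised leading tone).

The pitches D-F#-A form a major triad rooted on D.
D is scale degree 6 in F# minor, and a major triad on that degree is written VI.

VI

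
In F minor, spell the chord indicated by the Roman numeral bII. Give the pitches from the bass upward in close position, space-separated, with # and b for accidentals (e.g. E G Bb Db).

bII is the Neapolitan chord — a major triad on the lowered second degree. In F minor that root is Gb.
So the chord is Gb-Bb-Db, a major triad.

Gb Bb Db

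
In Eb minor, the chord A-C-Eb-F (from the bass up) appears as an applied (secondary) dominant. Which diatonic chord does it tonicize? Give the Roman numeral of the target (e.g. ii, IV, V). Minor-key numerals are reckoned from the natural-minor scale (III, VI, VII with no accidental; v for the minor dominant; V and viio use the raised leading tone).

V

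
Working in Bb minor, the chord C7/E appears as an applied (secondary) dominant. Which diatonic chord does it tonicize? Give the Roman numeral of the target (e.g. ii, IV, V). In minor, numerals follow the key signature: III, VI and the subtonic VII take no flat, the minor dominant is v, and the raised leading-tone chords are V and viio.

V

The chord is a dominant seventh chord on C.
A dominant resolves down a perfect fifth: C → F. In Bb minor, F is scale degree 5, i.e. V.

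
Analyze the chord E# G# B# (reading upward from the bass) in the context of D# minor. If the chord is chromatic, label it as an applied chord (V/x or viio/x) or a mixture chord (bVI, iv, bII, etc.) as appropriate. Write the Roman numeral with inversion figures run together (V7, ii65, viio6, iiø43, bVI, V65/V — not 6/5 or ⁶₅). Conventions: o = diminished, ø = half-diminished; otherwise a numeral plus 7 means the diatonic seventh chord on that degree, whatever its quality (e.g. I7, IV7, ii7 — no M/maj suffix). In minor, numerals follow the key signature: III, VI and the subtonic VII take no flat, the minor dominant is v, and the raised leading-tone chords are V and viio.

ii

Stacked in thirds the chord is E#-G#-B#: a minor triad on E#.
E# is the second degree of D# minor. This is the minor supertonic, borrowed from the parallel major (the Dorian ii).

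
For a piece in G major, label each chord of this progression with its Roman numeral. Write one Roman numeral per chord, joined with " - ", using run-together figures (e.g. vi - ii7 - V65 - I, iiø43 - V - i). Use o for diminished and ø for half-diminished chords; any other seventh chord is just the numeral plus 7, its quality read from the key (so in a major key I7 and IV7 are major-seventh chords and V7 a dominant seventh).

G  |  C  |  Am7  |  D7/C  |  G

G has root G, degree 1 in G major, so I.
C: major triad on C = scale degree 4 → IV.
Am7 has root A, degree 2 in G major, so ii7.
D7/C: dominant seventh chord on D = scale degree 5 → V42.
G: root G is the tonic; major triad there is I.

I - IV - ii7 - V42 - I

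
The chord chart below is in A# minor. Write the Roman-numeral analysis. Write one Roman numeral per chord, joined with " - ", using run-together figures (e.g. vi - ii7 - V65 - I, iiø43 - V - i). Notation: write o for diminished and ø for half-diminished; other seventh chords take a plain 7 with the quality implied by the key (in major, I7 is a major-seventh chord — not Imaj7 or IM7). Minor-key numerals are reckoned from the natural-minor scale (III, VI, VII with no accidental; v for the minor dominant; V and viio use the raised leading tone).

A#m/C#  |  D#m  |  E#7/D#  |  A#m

i6 - iv - V42 - i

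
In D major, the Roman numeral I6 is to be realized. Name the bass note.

F#

I in D major has root D; the chord is D-F#-A.
The figure 6 means first inversion — the third is in the bass.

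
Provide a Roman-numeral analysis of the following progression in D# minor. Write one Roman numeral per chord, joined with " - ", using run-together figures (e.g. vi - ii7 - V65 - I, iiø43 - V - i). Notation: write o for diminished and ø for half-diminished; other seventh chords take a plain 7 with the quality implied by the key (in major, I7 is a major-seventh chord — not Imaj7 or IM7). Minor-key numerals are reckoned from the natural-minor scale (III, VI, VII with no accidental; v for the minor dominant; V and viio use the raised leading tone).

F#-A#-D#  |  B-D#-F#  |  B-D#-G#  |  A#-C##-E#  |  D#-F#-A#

F#-A#-D#: minor triad on D# = scale degree 1 → i6.
B-D#-F#: root B is the submediant; major triad there is VI.
B-D#-G# has root G#, degree 4 in D# minor, so iv6.
A#-C##-E#: major triad on A# = scale degree 5 → V.
D#-F#-A# has root D#, degree 1 in D# minor, so i.

i6 - VI - iv6 - V - i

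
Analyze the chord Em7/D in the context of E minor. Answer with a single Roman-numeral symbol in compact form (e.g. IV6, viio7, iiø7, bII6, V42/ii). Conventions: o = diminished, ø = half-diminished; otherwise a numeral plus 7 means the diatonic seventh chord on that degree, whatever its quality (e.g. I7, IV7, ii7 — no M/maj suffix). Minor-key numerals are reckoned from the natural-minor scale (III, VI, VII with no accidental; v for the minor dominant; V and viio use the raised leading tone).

The pitches E-G-B-D form a minor seventh chord rooted on E.
E is scale degree 1 in E minor, and a minor seventh chord on that degree is written i7.
With D in the bass the chord is in third inversion, so the figured bass is 42.

i42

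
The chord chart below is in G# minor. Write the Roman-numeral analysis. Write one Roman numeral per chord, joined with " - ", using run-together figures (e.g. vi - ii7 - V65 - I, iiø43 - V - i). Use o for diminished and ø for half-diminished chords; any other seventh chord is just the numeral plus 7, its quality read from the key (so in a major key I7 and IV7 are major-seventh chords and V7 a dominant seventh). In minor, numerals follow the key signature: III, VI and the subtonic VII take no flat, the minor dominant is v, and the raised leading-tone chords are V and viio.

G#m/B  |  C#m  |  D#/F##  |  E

G#m/B: minor triad on G# = scale degree 1 → i6.
C#m has root C#, degree 4 in G# minor, so iv.
D#/F##: major triad on D# = scale degree 5 → V6.
E has root E, degree 6 in G# minor, so VI.

i6 - iv - V6 - VI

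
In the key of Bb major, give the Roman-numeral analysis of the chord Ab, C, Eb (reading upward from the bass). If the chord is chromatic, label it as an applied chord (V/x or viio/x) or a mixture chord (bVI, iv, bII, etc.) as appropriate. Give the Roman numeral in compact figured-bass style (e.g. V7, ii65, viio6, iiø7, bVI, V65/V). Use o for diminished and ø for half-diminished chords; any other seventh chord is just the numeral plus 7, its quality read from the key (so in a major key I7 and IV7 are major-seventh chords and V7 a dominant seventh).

Stacked in thirds the chord is Ab-C-Eb: a major triad on Ab.
Ab is the lowered seventh degree of Bb major (diatonic 7 would be A). This is a major triad on the lowered seventh degree (the subtonic), borrowed from the parallel minor.

bVII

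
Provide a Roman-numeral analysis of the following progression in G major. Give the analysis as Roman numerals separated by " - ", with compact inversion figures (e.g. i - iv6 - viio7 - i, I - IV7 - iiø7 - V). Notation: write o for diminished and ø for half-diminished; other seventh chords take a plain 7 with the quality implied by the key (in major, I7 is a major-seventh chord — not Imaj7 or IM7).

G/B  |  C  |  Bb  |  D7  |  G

G/B: major triad on G = scale degree 1 → I6.
C: major triad on C = scale degree 4 → IV.
Bb is non-diatonic — bIII, a mixture chord from G minor.
D7: dominant seventh chord on D = scale degree 5 → V7.
G: major triad on G = scale degree 1 → I.

I6 - IV - bIII - V7 - I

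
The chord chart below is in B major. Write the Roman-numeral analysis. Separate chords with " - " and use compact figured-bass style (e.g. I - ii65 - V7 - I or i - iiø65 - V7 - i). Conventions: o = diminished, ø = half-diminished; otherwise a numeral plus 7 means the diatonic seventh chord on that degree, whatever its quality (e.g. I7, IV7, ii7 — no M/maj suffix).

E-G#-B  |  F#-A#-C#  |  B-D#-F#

E-G#-B: major triad on E = scale degree 4 → IV.
F#-A#-C#: root F# is the dominant; major triad there is V.
B-D#-F#: root B is the tonic; major triad there is I.

IV - V - I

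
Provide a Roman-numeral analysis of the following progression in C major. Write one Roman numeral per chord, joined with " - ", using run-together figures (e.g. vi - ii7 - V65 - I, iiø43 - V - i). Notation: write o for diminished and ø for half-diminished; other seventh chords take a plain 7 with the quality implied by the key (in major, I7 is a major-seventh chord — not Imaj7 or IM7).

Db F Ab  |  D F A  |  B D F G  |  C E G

Db-F-Ab: Db with this quality isn't in the key; a major triad on b2 is the Neapolitan chord, bII.
D-F-A has root D, degree 2 in C major, so ii.
B-D-F-G has root G, degree 5 in C major, so V65.
C-E-G: major triad on C = scale degree 1 → I.

bII - ii - V65 - I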